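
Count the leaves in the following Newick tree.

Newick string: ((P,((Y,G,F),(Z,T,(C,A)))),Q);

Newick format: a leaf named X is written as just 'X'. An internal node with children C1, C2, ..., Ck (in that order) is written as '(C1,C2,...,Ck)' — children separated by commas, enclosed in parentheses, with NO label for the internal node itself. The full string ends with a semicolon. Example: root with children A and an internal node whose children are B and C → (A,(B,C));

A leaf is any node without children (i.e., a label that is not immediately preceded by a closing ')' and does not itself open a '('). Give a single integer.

Answer: 9

Derivation:
Newick: ((P,((Y,G,F),(Z,T,(C,A)))),Q);
Scan left-to-right; a leaf is any maximal label run not followed by '(':
  pos 2: leaf 'P' → count = 1
  pos 6: leaf 'Y' → count = 2
  pos 8: leaf 'G' → count = 3
  pos 10: leaf 'F' → count = 4
  pos 14: leaf 'Z' → count = 5
  pos 16: leaf 'T' → count = 6
  pos 19: leaf 'C' → count = 7
  pos 21: leaf 'A' → count = 8
  pos 27: leaf 'Q' → count = 9
Total leaves: 9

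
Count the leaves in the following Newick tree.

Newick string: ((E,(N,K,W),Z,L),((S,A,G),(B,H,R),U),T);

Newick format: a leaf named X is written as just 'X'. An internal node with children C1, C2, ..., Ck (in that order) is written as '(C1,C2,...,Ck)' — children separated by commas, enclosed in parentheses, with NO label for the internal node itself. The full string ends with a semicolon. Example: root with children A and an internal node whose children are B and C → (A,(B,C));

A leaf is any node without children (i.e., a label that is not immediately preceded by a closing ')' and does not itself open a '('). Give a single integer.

Answer: 14

Derivation:
Newick: ((E,(N,K,W),Z,L),((S,A,G),(B,H,R),U),T);
Scan left-to-right; a leaf is any maximal label run not followed by '(':
  pos 2: leaf 'E' → count = 1
  pos 5: leaf 'N' → count = 2
  pos 7: leaf 'K' → count = 3
  pos 9: leaf 'W' → count = 4
  pos 12: leaf 'Z' → count = 5
  pos 14: leaf 'L' → count = 6
  pos 19: leaf 'S' → count = 7
  pos 21: leaf 'A' → count = 8
  pos 23: leaf 'G' → count = 9
  pos 27: leaf 'B' → count = 10
  pos 29: leaf 'H' → count = 11
  pos 31: leaf 'R' → count = 12
  pos 34: leaf 'U' → count = 13
  pos 37: leaf 'T' → count = 14
Total leaves: 14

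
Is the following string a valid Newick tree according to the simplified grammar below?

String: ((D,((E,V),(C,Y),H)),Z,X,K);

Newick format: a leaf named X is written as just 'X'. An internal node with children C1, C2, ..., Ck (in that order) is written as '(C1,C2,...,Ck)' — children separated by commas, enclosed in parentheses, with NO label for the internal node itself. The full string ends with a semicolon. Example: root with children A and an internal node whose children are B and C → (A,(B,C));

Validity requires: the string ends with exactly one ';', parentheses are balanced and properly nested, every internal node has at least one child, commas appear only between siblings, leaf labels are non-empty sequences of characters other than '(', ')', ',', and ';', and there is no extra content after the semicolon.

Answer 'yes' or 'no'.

Input: ((D,((E,V),(C,Y),H)),Z,X,K);
Paren balance: 5 '(' vs 5 ')' OK
Ends with single ';': True
Full parse: OK
Valid: True

Answer: yes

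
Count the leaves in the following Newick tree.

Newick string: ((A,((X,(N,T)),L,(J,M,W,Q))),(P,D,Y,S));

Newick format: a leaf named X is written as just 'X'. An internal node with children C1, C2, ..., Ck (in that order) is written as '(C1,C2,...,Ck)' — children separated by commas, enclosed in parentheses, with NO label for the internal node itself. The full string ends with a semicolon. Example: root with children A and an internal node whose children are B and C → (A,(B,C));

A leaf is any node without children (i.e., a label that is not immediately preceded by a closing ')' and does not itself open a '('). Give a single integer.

Answer: 13

Derivation:
Newick: ((A,((X,(N,T)),L,(J,M,W,Q))),(P,D,Y,S));
Scan left-to-right; a leaf is any maximal label run not followed by '(':
  pos 2: leaf 'A' → count = 1
  pos 6: leaf 'X' → count = 2
  pos 9: leaf 'N' → count = 3
  pos 11: leaf 'T' → count = 4
  pos 15: leaf 'L' → count = 5
  pos 18: leaf 'J' → count = 6
  pos 20: leaf 'M' → count = 7
  pos 22: leaf 'W' → count = 8
  pos 24: leaf 'Q' → count = 9
  pos 30: leaf 'P' → count = 10
  pos 32: leaf 'D' → count = 11
  pos 34: leaf 'Y' → count = 12
  pos 36: leaf 'S' → count = 13
Total leaves: 13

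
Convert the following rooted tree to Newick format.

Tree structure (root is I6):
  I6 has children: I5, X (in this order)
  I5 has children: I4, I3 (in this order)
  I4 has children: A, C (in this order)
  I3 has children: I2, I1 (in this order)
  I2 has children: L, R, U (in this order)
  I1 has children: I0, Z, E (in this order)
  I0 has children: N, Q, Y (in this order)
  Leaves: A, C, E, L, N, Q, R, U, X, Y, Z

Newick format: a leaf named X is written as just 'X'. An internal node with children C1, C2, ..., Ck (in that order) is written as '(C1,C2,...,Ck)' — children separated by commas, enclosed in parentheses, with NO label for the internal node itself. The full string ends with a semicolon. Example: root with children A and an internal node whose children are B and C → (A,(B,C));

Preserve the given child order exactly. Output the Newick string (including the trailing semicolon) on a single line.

Answer: (((A,C),((L,R,U),((N,Q,Y),Z,E))),X);

Derivation:
internal I6 with children ['I5', 'X']
  internal I5 with children ['I4', 'I3']
    internal I4 with children ['A', 'C']
      leaf 'A' → 'A'
      leaf 'C' → 'C'
    → '(A,C)'
    internal I3 with children ['I2', 'I1']
      internal I2 with children ['L', 'R', 'U']
        leaf 'L' → 'L'
        leaf 'R' → 'R'
        leaf 'U' → 'U'
      → '(L,R,U)'
      internal I1 with children ['I0', 'Z', 'E']
        internal I0 with children ['N', 'Q', 'Y']
          leaf 'N' → 'N'
          leaf 'Q' → 'Q'
          leaf 'Y' → 'Y'
        → '(N,Q,Y)'
        leaf 'Z' → 'Z'
        leaf 'E' → 'E'
      → '((N,Q,Y),Z,E)'
    → '((L,R,U),((N,Q,Y),Z,E))'
  → '((A,C),((L,R,U),((N,Q,Y),Z,E)))'
  leaf 'X' → 'X'
→ '(((A,C),((L,R,U),((N,Q,Y),Z,E))),X)'
Final: (((A,C),((L,R,U),((N,Q,Y),Z,E))),X);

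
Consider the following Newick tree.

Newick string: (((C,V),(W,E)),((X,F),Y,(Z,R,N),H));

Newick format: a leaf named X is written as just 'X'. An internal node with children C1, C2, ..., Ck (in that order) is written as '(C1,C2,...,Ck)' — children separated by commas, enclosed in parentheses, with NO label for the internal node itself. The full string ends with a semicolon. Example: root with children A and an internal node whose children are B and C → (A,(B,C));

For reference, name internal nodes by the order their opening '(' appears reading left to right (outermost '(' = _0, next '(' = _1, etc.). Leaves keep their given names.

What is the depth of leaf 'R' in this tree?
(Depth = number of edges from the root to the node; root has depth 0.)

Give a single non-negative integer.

Answer: 3

Derivation:
Newick: (((C,V),(W,E)),((X,F),Y,(Z,R,N),H));
Naming internals by '(' encounter order: outermost '(' = _0, next = _1, ...
Query node: R
Path from root: _0 -> _4 -> _6 -> R
Depth of R: 3 (number of edges from root)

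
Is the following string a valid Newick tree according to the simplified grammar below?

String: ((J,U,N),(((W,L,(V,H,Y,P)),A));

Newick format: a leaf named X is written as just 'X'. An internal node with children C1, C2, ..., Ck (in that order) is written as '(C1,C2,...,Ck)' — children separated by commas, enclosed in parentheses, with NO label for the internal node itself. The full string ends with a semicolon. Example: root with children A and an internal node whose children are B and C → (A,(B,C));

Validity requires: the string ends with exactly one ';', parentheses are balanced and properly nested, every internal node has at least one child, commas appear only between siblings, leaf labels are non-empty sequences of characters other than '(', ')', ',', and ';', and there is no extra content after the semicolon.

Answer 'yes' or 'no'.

Input: ((J,U,N),(((W,L,(V,H,Y,P)),A));
Paren balance: 6 '(' vs 5 ')' MISMATCH
Ends with single ';': True
Full parse: FAILS (expected , or ) at pos 30)
Valid: False

Answer: no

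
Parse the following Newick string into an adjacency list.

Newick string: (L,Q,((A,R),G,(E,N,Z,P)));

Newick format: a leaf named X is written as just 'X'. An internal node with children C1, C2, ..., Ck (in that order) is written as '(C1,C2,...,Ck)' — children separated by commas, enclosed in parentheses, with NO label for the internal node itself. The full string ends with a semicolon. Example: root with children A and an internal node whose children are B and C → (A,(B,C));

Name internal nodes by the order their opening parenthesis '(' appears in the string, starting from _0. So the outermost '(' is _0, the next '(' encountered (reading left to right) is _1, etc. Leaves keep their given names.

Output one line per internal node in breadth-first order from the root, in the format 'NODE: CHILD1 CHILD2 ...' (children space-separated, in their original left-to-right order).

Input: (L,Q,((A,R),G,(E,N,Z,P)));
Scanning left-to-right, naming '(' by encounter order:
  pos 0: '(' -> open internal node _0 (depth 1)
  pos 5: '(' -> open internal node _1 (depth 2)
  pos 6: '(' -> open internal node _2 (depth 3)
  pos 10: ')' -> close internal node _2 (now at depth 2)
  pos 14: '(' -> open internal node _3 (depth 3)
  pos 22: ')' -> close internal node _3 (now at depth 2)
  pos 23: ')' -> close internal node _1 (now at depth 1)
  pos 24: ')' -> close internal node _0 (now at depth 0)
Total internal nodes: 4
BFS adjacency from root:
  _0: L Q _1
  _1: _2 G _3
  _2: A R
  _3: E N Z P

Answer: _0: L Q _1
_1: _2 G _3
_2: A R
_3: E N Z P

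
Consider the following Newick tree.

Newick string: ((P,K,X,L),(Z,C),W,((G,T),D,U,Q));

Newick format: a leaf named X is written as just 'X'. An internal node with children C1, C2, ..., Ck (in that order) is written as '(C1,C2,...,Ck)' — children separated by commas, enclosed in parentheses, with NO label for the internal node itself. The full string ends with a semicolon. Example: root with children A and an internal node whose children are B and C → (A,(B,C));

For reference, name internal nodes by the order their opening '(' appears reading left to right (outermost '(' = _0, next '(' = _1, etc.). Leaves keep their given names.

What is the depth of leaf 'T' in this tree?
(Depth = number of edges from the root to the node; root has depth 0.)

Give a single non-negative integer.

Answer: 3

Derivation:
Newick: ((P,K,X,L),(Z,C),W,((G,T),D,U,Q));
Naming internals by '(' encounter order: outermost '(' = _0, next = _1, ...
Query node: T
Path from root: _0 -> _3 -> _4 -> T
Depth of T: 3 (number of edges from root)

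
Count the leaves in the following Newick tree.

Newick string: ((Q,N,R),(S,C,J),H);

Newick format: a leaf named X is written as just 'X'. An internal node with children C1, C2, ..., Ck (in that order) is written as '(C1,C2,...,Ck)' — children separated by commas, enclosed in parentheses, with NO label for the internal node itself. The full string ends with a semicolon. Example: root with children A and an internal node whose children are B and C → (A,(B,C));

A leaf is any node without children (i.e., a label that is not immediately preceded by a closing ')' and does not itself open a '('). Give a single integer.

Newick: ((Q,N,R),(S,C,J),H);
Scan left-to-right; a leaf is any maximal label run not followed by '(':
  pos 2: leaf 'Q' → count = 1
  pos 4: leaf 'N' → count = 2
  pos 6: leaf 'R' → count = 3
  pos 10: leaf 'S' → count = 4
  pos 12: leaf 'C' → count = 5
  pos 14: leaf 'J' → count = 6
  pos 17: leaf 'H' → count = 7
Total leaves: 7

Answer: 7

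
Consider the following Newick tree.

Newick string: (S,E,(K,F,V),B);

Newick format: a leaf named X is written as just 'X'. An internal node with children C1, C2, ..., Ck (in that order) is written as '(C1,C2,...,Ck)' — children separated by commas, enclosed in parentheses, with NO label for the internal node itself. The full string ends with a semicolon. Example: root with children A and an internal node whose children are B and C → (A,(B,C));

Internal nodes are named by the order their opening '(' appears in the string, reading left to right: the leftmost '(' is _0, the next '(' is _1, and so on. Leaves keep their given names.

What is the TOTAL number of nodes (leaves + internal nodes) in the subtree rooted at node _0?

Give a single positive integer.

Newick: (S,E,(K,F,V),B);
Locate _0: it is the '(' at position 0 (the 1st '(' reading left to right).
Query: subtree rooted at _0
_0: subtree_size = 1 + 7
  S: subtree_size = 1 + 0
  E: subtree_size = 1 + 0
  _1: subtree_size = 1 + 3
    K: subtree_size = 1 + 0
    F: subtree_size = 1 + 0
    V: subtree_size = 1 + 0
  B: subtree_size = 1 + 0
Total subtree size of _0: 8

Answer: 8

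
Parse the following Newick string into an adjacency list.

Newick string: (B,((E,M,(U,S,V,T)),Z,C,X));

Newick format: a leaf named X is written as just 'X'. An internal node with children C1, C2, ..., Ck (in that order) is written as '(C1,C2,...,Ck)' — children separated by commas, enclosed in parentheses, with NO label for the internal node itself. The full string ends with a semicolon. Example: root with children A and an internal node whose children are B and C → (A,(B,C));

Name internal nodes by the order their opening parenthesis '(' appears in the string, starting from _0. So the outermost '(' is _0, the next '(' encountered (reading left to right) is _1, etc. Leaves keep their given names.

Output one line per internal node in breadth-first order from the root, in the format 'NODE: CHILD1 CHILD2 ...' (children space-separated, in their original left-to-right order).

Input: (B,((E,M,(U,S,V,T)),Z,C,X));
Scanning left-to-right, naming '(' by encounter order:
  pos 0: '(' -> open internal node _0 (depth 1)
  pos 3: '(' -> open internal node _1 (depth 2)
  pos 4: '(' -> open internal node _2 (depth 3)
  pos 9: '(' -> open internal node _3 (depth 4)
  pos 17: ')' -> close internal node _3 (now at depth 3)
  pos 18: ')' -> close internal node _2 (now at depth 2)
  pos 25: ')' -> close internal node _1 (now at depth 1)
  pos 26: ')' -> close internal node _0 (now at depth 0)
Total internal nodes: 4
BFS adjacency from root:
  _0: B _1
  _1: _2 Z C X
  _2: E M _3
  _3: U S V T

Answer: _0: B _1
_1: _2 Z C X
_2: E M _3
_3: U S V T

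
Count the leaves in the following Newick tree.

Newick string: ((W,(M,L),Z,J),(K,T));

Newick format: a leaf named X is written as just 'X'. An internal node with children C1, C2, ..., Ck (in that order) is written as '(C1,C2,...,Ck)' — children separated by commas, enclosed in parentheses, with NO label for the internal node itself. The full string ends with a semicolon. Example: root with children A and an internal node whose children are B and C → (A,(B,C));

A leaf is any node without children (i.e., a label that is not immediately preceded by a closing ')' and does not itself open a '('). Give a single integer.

Newick: ((W,(M,L),Z,J),(K,T));
Scan left-to-right; a leaf is any maximal label run not followed by '(':
  pos 2: leaf 'W' → count = 1
  pos 5: leaf 'M' → count = 2
  pos 7: leaf 'L' → count = 3
  pos 10: leaf 'Z' → count = 4
  pos 12: leaf 'J' → count = 5
  pos 16: leaf 'K' → count = 6
  pos 18: leaf 'T' → count = 7
Total leaves: 7

Answer: 7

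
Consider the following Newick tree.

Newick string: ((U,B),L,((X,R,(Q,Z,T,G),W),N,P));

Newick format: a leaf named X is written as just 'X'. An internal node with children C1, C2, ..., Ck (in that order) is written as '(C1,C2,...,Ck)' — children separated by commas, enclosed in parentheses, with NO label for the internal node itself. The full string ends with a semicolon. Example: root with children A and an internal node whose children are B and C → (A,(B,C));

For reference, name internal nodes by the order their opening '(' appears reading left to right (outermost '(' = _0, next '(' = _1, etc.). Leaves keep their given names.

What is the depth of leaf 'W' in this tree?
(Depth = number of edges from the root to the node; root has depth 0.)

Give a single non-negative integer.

Newick: ((U,B),L,((X,R,(Q,Z,T,G),W),N,P));
Naming internals by '(' encounter order: outermost '(' = _0, next = _1, ...
Query node: W
Path from root: _0 -> _2 -> _3 -> W
Depth of W: 3 (number of edges from root)

Answer: 3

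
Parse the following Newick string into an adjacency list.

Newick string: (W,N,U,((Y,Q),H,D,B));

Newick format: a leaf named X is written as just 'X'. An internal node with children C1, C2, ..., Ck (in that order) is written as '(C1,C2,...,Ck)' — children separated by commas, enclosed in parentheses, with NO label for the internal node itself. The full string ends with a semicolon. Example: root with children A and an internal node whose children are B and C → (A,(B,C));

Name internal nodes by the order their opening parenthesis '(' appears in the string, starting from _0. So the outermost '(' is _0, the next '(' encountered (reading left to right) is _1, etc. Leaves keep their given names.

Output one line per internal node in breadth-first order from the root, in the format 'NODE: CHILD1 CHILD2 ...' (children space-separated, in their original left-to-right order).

Answer: _0: W N U _1
_1: _2 H D B
_2: Y Q

Derivation:
Input: (W,N,U,((Y,Q),H,D,B));
Scanning left-to-right, naming '(' by encounter order:
  pos 0: '(' -> open internal node _0 (depth 1)
  pos 7: '(' -> open internal node _1 (depth 2)
  pos 8: '(' -> open internal node _2 (depth 3)
  pos 12: ')' -> close internal node _2 (now at depth 2)
  pos 19: ')' -> close internal node _1 (now at depth 1)
  pos 20: ')' -> close internal node _0 (now at depth 0)
Total internal nodes: 3
BFS adjacency from root:
  _0: W N U _1
  _1: _2 H D B
  _2: Y Q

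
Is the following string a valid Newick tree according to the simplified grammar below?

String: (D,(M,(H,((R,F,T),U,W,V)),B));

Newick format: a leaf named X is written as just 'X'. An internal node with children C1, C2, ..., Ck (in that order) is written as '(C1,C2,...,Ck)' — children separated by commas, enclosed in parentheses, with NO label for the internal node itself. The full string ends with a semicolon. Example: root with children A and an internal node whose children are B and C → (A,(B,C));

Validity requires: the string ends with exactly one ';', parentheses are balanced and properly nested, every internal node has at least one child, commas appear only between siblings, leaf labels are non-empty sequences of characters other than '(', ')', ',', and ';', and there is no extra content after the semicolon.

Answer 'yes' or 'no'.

Answer: yes

Derivation:
Input: (D,(M,(H,((R,F,T),U,W,V)),B));
Paren balance: 5 '(' vs 5 ')' OK
Ends with single ';': True
Full parse: OK
Valid: True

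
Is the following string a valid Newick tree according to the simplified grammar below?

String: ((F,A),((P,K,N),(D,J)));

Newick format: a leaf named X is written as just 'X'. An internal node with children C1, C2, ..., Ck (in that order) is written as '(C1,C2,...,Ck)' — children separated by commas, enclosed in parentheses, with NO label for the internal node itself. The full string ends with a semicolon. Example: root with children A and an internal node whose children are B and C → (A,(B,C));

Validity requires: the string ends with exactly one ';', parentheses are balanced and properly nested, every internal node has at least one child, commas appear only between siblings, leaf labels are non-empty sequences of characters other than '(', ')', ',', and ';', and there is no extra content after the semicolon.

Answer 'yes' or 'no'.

Input: ((F,A),((P,K,N),(D,J)));
Paren balance: 5 '(' vs 5 ')' OK
Ends with single ';': True
Full parse: OK
Valid: True

Answer: yes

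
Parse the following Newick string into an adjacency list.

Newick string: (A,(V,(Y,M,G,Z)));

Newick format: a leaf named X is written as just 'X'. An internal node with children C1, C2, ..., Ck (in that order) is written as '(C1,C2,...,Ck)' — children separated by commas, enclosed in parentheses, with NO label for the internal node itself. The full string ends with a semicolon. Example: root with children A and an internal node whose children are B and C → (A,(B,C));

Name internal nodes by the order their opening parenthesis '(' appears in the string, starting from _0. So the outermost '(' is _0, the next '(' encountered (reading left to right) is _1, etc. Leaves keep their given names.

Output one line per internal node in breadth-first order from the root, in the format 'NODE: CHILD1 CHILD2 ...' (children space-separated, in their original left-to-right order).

Input: (A,(V,(Y,M,G,Z)));
Scanning left-to-right, naming '(' by encounter order:
  pos 0: '(' -> open internal node _0 (depth 1)
  pos 3: '(' -> open internal node _1 (depth 2)
  pos 6: '(' -> open internal node _2 (depth 3)
  pos 14: ')' -> close internal node _2 (now at depth 2)
  pos 15: ')' -> close internal node _1 (now at depth 1)
  pos 16: ')' -> close internal node _0 (now at depth 0)
Total internal nodes: 3
BFS adjacency from root:
  _0: A _1
  _1: V _2
  _2: Y M G Z

Answer: _0: A _1
_1: V _2
_2: Y M G Z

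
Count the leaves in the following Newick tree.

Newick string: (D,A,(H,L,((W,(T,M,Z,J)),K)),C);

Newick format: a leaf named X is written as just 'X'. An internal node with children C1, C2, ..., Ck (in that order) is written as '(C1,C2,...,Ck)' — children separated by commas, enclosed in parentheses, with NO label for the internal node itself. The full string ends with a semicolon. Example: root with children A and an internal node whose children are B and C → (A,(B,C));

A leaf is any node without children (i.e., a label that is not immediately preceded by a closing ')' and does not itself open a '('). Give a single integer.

Newick: (D,A,(H,L,((W,(T,M,Z,J)),K)),C);
Scan left-to-right; a leaf is any maximal label run not followed by '(':
  pos 1: leaf 'D' → count = 1
  pos 3: leaf 'A' → count = 2
  pos 6: leaf 'H' → count = 3
  pos 8: leaf 'L' → count = 4
  pos 12: leaf 'W' → count = 5
  pos 15: leaf 'T' → count = 6
  pos 17: leaf 'M' → count = 7
  pos 19: leaf 'Z' → count = 8
  pos 21: leaf 'J' → count = 9
  pos 25: leaf 'K' → count = 10
  pos 29: leaf 'C' → count = 11
Total leaves: 11

Answer: 11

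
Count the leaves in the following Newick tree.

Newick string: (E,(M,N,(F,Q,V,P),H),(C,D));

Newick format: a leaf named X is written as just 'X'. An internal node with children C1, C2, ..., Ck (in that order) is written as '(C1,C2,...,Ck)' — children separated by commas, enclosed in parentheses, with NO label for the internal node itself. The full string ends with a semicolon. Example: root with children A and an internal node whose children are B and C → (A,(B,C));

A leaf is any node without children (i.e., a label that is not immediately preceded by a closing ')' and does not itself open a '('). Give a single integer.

Newick: (E,(M,N,(F,Q,V,P),H),(C,D));
Scan left-to-right; a leaf is any maximal label run not followed by '(':
  pos 1: leaf 'E' → count = 1
  pos 4: leaf 'M' → count = 2
  pos 6: leaf 'N' → count = 3
  pos 9: leaf 'F' → count = 4
  pos 11: leaf 'Q' → count = 5
  pos 13: leaf 'V' → count = 6
  pos 15: leaf 'P' → count = 7
  pos 18: leaf 'H' → count = 8
  pos 22: leaf 'C' → count = 9
  pos 24: leaf 'D' → count = 10
Total leaves: 10

Answer: 10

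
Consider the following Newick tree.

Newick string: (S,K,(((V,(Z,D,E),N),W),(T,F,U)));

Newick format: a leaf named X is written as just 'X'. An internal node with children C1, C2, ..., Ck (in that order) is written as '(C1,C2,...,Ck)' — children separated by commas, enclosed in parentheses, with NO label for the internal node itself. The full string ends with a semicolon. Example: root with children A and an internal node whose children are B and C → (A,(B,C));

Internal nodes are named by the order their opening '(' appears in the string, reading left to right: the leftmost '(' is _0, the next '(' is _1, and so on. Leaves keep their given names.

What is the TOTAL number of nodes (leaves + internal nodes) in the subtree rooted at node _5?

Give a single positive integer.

Answer: 4

Derivation:
Newick: (S,K,(((V,(Z,D,E),N),W),(T,F,U)));
Locate _5: it is the '(' at position 24 (the 6th '(' reading left to right).
Query: subtree rooted at _5
_5: subtree_size = 1 + 3
  T: subtree_size = 1 + 0
  F: subtree_size = 1 + 0
  U: subtree_size = 1 + 0
Total subtree size of _5: 4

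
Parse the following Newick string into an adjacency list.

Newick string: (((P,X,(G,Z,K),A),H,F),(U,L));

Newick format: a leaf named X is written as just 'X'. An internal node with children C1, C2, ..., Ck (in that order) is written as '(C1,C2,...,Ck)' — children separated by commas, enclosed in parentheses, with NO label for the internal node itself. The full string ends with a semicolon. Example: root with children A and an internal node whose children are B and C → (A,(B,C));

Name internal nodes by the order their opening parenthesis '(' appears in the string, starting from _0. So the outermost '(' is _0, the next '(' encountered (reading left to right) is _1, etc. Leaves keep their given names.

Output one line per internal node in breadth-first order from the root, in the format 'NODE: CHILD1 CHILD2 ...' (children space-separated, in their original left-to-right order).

Input: (((P,X,(G,Z,K),A),H,F),(U,L));
Scanning left-to-right, naming '(' by encounter order:
  pos 0: '(' -> open internal node _0 (depth 1)
  pos 1: '(' -> open internal node _1 (depth 2)
  pos 2: '(' -> open internal node _2 (depth 3)
  pos 7: '(' -> open internal node _3 (depth 4)
  pos 13: ')' -> close internal node _3 (now at depth 3)
  pos 16: ')' -> close internal node _2 (now at depth 2)
  pos 21: ')' -> close internal node _1 (now at depth 1)
  pos 23: '(' -> open internal node _4 (depth 2)
  pos 27: ')' -> close internal node _4 (now at depth 1)
  pos 28: ')' -> close internal node _0 (now at depth 0)
Total internal nodes: 5
BFS adjacency from root:
  _0: _1 _4
  _1: _2 H F
  _4: U L
  _2: P X _3 A
  _3: G Z K

Answer: _0: _1 _4
_1: _2 H F
_4: U L
_2: P X _3 A
_3: G Z K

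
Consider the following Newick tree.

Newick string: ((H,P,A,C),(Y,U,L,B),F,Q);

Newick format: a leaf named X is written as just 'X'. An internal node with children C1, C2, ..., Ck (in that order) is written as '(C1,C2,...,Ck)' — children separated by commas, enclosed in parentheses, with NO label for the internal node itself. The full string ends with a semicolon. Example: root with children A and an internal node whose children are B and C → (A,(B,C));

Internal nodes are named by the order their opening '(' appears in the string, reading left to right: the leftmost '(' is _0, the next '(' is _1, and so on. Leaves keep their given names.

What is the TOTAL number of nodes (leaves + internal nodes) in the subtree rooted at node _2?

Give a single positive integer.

Newick: ((H,P,A,C),(Y,U,L,B),F,Q);
Locate _2: it is the '(' at position 11 (the 3rd '(' reading left to right).
Query: subtree rooted at _2
_2: subtree_size = 1 + 4
  Y: subtree_size = 1 + 0
  U: subtree_size = 1 + 0
  L: subtree_size = 1 + 0
  B: subtree_size = 1 + 0
Total subtree size of _2: 5

Answer: 5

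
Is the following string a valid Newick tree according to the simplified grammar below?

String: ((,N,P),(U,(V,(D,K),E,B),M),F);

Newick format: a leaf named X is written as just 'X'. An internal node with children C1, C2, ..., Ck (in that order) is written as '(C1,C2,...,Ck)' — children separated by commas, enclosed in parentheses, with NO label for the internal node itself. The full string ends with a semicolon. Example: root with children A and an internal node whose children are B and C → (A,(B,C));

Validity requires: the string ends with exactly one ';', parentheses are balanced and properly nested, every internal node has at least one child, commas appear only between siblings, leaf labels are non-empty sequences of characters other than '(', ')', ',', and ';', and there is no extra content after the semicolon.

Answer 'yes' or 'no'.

Input: ((,N,P),(U,(V,(D,K),E,B),M),F);
Paren balance: 5 '(' vs 5 ')' OK
Ends with single ';': True
Full parse: FAILS (empty leaf label at pos 2)
Valid: False

Answer: no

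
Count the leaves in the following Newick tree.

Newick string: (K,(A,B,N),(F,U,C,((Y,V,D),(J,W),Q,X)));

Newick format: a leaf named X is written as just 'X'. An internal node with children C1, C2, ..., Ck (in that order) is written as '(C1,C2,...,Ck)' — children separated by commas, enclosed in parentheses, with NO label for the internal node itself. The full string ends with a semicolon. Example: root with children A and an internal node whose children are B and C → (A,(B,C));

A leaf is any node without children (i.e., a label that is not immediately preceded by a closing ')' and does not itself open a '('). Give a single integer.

Newick: (K,(A,B,N),(F,U,C,((Y,V,D),(J,W),Q,X)));
Scan left-to-right; a leaf is any maximal label run not followed by '(':
  pos 1: leaf 'K' → count = 1
  pos 4: leaf 'A' → count = 2
  pos 6: leaf 'B' → count = 3
  pos 8: leaf 'N' → count = 4
  pos 12: leaf 'F' → count = 5
  pos 14: leaf 'U' → count = 6
  pos 16: leaf 'C' → count = 7
  pos 20: leaf 'Y' → count = 8
  pos 22: leaf 'V' → count = 9
  pos 24: leaf 'D' → count = 10
  pos 28: leaf 'J' → count = 11
  pos 30: leaf 'W' → count = 12
  pos 33: leaf 'Q' → count = 13
  pos 35: leaf 'X' → count = 14
Total leaves: 14

Answer: 14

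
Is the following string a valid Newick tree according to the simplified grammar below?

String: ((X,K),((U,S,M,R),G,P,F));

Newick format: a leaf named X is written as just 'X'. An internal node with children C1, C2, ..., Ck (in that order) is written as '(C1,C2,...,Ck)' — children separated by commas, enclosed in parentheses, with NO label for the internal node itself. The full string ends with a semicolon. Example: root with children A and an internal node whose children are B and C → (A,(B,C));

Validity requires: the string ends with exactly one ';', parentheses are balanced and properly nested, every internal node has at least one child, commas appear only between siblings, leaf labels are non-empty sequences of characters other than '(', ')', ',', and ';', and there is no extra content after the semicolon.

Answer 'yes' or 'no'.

Input: ((X,K),((U,S,M,R),G,P,F));
Paren balance: 4 '(' vs 4 ')' OK
Ends with single ';': True
Full parse: OK
Valid: True

Answer: yes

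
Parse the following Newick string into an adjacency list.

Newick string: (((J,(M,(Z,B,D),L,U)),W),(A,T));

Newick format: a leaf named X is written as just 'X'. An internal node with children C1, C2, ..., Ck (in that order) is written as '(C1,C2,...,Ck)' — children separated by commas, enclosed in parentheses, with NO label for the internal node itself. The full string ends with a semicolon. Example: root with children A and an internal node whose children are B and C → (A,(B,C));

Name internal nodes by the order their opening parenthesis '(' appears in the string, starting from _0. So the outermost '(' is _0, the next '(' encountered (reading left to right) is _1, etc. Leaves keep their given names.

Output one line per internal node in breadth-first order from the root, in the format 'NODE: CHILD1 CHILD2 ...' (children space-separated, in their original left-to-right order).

Input: (((J,(M,(Z,B,D),L,U)),W),(A,T));
Scanning left-to-right, naming '(' by encounter order:
  pos 0: '(' -> open internal node _0 (depth 1)
  pos 1: '(' -> open internal node _1 (depth 2)
  pos 2: '(' -> open internal node _2 (depth 3)
  pos 5: '(' -> open internal node _3 (depth 4)
  pos 8: '(' -> open internal node _4 (depth 5)
  pos 14: ')' -> close internal node _4 (now at depth 4)
  pos 19: ')' -> close internal node _3 (now at depth 3)
  pos 20: ')' -> close internal node _2 (now at depth 2)
  pos 23: ')' -> close internal node _1 (now at depth 1)
  pos 25: '(' -> open internal node _5 (depth 2)
  pos 29: ')' -> close internal node _5 (now at depth 1)
  pos 30: ')' -> close internal node _0 (now at depth 0)
Total internal nodes: 6
BFS adjacency from root:
  _0: _1 _5
  _1: _2 W
  _5: A T
  _2: J _3
  _3: M _4 L U
  _4: Z B D

Answer: _0: _1 _5
_1: _2 W
_5: A T
_2: J _3
_3: M _4 L U
_4: Z B D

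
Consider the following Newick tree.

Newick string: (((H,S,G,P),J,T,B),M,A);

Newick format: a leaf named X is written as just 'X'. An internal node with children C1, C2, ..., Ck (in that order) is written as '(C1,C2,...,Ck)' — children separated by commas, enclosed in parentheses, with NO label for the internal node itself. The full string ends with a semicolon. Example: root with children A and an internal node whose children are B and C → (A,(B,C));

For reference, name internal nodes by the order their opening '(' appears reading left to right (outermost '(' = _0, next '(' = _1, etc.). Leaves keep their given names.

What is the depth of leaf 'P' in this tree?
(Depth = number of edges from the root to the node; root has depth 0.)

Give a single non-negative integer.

Newick: (((H,S,G,P),J,T,B),M,A);
Naming internals by '(' encounter order: outermost '(' = _0, next = _1, ...
Query node: P
Path from root: _0 -> _1 -> _2 -> P
Depth of P: 3 (number of edges from root)

Answer: 3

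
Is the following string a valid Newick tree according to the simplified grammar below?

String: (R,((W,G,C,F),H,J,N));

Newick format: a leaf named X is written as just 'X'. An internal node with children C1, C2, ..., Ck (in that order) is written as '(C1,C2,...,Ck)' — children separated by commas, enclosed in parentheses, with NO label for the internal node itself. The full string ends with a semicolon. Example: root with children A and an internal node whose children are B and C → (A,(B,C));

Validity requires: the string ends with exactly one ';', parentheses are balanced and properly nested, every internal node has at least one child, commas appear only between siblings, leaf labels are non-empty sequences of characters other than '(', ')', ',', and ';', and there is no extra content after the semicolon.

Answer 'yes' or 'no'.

Input: (R,((W,G,C,F),H,J,N));
Paren balance: 3 '(' vs 3 ')' OK
Ends with single ';': True
Full parse: OK
Valid: True

Answer: yes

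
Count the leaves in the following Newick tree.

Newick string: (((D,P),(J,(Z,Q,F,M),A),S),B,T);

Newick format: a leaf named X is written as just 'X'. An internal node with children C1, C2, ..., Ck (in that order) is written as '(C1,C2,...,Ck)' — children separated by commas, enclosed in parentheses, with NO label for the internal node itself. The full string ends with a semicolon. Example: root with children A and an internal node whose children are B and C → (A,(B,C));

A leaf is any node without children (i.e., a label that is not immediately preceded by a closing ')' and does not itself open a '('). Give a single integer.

Answer: 11

Derivation:
Newick: (((D,P),(J,(Z,Q,F,M),A),S),B,T);
Scan left-to-right; a leaf is any maximal label run not followed by '(':
  pos 3: leaf 'D' → count = 1
  pos 5: leaf 'P' → count = 2
  pos 9: leaf 'J' → count = 3
  pos 12: leaf 'Z' → count = 4
  pos 14: leaf 'Q' → count = 5
  pos 16: leaf 'F' → count = 6
  pos 18: leaf 'M' → count = 7
  pos 21: leaf 'A' → count = 8
  pos 24: leaf 'S' → count = 9
  pos 27: leaf 'B' → count = 10
  pos 29: leaf 'T' → count = 11
Total leaves: 11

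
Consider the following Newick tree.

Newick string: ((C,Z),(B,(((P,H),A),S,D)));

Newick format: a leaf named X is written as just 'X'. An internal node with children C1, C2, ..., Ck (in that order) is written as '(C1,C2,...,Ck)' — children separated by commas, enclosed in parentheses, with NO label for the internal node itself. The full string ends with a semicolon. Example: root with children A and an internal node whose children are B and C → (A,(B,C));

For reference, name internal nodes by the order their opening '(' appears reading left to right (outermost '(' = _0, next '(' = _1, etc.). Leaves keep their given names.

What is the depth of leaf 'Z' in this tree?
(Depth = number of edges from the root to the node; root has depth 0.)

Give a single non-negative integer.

Newick: ((C,Z),(B,(((P,H),A),S,D)));
Naming internals by '(' encounter order: outermost '(' = _0, next = _1, ...
Query node: Z
Path from root: _0 -> _1 -> Z
Depth of Z: 2 (number of edges from root)

Answer: 2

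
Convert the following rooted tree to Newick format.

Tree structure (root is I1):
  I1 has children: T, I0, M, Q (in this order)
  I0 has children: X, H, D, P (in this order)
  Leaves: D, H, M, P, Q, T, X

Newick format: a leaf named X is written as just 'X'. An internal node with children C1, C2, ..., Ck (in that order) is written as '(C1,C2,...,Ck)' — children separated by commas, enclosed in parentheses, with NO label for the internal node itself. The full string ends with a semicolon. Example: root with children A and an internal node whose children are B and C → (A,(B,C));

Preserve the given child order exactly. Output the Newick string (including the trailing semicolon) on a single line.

Answer: (T,(X,H,D,P),M,Q);

Derivation:
internal I1 with children ['T', 'I0', 'M', 'Q']
  leaf 'T' → 'T'
  internal I0 with children ['X', 'H', 'D', 'P']
    leaf 'X' → 'X'
    leaf 'H' → 'H'
    leaf 'D' → 'D'
    leaf 'P' → 'P'
  → '(X,H,D,P)'
  leaf 'M' → 'M'
  leaf 'Q' → 'Q'
→ '(T,(X,H,D,P),M,Q)'
Final: (T,(X,H,D,P),M,Q);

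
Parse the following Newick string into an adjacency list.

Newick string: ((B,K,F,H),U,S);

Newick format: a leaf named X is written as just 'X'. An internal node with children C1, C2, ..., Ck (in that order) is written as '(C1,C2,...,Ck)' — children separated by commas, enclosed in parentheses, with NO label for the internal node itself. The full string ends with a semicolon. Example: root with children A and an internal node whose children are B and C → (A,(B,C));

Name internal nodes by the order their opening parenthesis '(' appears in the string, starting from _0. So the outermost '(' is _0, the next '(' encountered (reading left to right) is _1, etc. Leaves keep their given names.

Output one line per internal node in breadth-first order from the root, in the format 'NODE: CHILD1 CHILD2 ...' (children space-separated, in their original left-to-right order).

Answer: _0: _1 U S
_1: B K F H

Derivation:
Input: ((B,K,F,H),U,S);
Scanning left-to-right, naming '(' by encounter order:
  pos 0: '(' -> open internal node _0 (depth 1)
  pos 1: '(' -> open internal node _1 (depth 2)
  pos 9: ')' -> close internal node _1 (now at depth 1)
  pos 14: ')' -> close internal node _0 (now at depth 0)
Total internal nodes: 2
BFS adjacency from root:
  _0: _1 U S
  _1: B K F H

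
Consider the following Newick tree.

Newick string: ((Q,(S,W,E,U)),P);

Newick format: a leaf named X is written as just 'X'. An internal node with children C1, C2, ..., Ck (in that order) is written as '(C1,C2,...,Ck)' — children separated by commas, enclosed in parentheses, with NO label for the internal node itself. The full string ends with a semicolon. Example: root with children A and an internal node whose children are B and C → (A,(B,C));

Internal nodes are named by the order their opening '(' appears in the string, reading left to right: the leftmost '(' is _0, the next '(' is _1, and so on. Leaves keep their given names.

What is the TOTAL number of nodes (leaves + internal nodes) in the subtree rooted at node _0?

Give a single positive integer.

Answer: 9

Derivation:
Newick: ((Q,(S,W,E,U)),P);
Locate _0: it is the '(' at position 0 (the 1st '(' reading left to right).
Query: subtree rooted at _0
_0: subtree_size = 1 + 8
  _1: subtree_size = 1 + 6
    Q: subtree_size = 1 + 0
    _2: subtree_size = 1 + 4
      S: subtree_size = 1 + 0
      W: subtree_size = 1 + 0
      E: subtree_size = 1 + 0
      U: subtree_size = 1 + 0
  P: subtree_size = 1 + 0
Total subtree size of _0: 9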